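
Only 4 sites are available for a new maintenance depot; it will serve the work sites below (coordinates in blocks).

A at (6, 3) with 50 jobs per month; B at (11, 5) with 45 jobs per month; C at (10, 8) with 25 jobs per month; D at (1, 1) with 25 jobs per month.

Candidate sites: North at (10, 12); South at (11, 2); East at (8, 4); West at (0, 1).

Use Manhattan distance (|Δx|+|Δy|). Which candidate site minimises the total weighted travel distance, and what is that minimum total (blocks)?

Total weighted distance at each candidate:
  North (10, 12): total = 1610
  South (11, 2): total = 885
  East (8, 4): total = 730
  West (0, 1): total = 1525
Minimum is at East with total 730 blocks.

East, total 730 blocks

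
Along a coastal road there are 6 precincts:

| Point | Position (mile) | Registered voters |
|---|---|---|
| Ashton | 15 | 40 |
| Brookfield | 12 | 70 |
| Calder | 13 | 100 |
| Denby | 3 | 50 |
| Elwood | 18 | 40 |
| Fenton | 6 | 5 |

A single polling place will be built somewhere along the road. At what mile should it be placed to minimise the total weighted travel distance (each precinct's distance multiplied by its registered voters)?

x = 13

For a sum of weighted absolute distances on a line, the optimum is the weighted median (not the mean). Total weight W = 305; half-weight = 152.5.
Sort by position and accumulate weight:
  mile 3 (Denby, w=50) → cum 50
  mile 6 (Fenton, w=5) → cum 55
  mile 12 (Brookfield, w=70) → cum 125
  mile 13 (Calder, w=100) → cum 225  ≥ 152.5 → median here
  mile 15 (Ashton, w=40) → cum 265
  mile 18 (Elwood, w=40) → cum 305
Optimal location: mile 13.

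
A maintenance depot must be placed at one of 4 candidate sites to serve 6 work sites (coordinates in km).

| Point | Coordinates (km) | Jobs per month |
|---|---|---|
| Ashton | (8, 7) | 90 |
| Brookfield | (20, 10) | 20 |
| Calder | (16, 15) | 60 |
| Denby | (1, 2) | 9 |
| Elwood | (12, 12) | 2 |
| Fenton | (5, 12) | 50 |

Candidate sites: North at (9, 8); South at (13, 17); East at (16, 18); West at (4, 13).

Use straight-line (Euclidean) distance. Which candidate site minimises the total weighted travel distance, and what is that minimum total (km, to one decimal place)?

Total weighted distance at each candidate:
  North (9, 8): total = 1327.7
  South (13, 17): total = 2075.3
  East (16, 18): total = 2421.3
  West (4, 13): total = 1894.0
Minimum is at North with total 1327.7 km.

North, total 1327.7 km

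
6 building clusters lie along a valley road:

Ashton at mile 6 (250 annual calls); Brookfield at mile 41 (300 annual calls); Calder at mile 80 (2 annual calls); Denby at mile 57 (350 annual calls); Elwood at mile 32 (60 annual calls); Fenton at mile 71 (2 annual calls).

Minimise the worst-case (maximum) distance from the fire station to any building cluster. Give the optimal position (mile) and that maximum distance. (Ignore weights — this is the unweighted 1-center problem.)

The 1-center on a line is the midpoint of the two extreme points: leftmost at 6, rightmost at 80.
Optimal location = (6 + 80)/2 = 43; maximum distance = (80 − 6)/2 = 37.

location 43, max distance 37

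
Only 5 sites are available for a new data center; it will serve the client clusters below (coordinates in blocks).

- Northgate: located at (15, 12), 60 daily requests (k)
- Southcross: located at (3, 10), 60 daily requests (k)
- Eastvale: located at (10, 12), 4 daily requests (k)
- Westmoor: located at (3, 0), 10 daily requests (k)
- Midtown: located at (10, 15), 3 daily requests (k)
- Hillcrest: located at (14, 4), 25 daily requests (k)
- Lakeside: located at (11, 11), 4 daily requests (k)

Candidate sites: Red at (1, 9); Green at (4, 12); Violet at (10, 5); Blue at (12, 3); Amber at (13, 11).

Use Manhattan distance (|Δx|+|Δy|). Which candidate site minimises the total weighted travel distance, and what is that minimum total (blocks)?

Amber, total 1295 blocks

Total weighted distance at each candidate:
  Red (1, 9): total = 1901
  Green (4, 12): total = 1503
  Violet (10, 5): total = 1771
  Blue (12, 3): total = 1997
  Amber (13, 11): total = 1295
Minimum is at Amber with total 1295 blocks.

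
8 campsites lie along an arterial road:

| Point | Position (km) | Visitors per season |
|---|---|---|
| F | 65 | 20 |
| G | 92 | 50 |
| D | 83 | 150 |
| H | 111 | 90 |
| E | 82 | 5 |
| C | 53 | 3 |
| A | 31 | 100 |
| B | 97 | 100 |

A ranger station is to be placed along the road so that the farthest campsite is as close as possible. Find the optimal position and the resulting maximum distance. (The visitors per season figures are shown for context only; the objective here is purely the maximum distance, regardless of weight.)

The 1-center on a line is the midpoint of the two extreme points: leftmost at 31, rightmost at 111.
Optimal location = (31 + 111)/2 = 71; maximum distance = (111 − 31)/2 = 40.

location 71, max distance 40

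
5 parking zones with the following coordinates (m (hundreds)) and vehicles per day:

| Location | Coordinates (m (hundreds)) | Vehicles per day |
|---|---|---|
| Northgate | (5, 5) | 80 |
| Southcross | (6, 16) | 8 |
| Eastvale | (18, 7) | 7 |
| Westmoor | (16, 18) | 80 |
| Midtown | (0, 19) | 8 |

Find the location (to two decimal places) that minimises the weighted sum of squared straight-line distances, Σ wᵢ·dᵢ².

(10.13, 11.85)

The minimiser of Σwᵢ‖p−pᵢ‖² is the weighted centroid p* = (Σwᵢpᵢ)/(Σwᵢ).
Σwᵢ = 183.
Σwᵢxᵢ = 80·5 + 8·6 + 7·18 + 80·16 + 8·0 = 1854.
Σwᵢyᵢ = 80·5 + 8·16 + 7·7 + 80·18 + 8·19 = 2169.
x* = 1854/183 = 10.13, y* = 2169/183 = 11.85.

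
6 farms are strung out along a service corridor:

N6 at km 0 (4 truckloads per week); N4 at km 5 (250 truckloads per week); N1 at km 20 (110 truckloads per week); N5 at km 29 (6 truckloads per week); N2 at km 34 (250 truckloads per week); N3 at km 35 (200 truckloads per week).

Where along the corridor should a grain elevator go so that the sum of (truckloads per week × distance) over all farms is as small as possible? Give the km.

x = 34

For a sum of weighted absolute distances on a line, the optimum is the weighted median (not the mean). Total weight W = 820; half-weight = 410.
Sort by position and accumulate weight:
  km 0 (N6, w=4) → cum 4
  km 5 (N4, w=250) → cum 254
  km 20 (N1, w=110) → cum 364
  km 29 (N5, w=6) → cum 370
  km 34 (N2, w=250) → cum 620  ≥ 410 → median here
  km 35 (N3, w=200) → cum 820
Optimal location: km 34.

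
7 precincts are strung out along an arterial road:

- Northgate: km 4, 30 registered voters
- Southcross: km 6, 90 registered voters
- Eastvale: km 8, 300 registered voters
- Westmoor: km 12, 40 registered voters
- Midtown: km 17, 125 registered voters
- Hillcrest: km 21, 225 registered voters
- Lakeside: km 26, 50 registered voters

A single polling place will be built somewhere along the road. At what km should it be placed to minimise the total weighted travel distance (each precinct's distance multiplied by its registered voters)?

x = 12

For a sum of weighted absolute distances on a line, the optimum is the weighted median (not the mean). Total weight W = 860; half-weight = 430.
Sort by position and accumulate weight:
  km 4 (Northgate, w=30) → cum 30
  km 6 (Southcross, w=90) → cum 120
  km 8 (Eastvale, w=300) → cum 420
  km 12 (Westmoor, w=40) → cum 460  ≥ 430 → median here
  km 17 (Midtown, w=125) → cum 585
  km 21 (Hillcrest, w=225) → cum 810
  km 26 (Lakeside, w=50) → cum 860
Optimal location: km 12.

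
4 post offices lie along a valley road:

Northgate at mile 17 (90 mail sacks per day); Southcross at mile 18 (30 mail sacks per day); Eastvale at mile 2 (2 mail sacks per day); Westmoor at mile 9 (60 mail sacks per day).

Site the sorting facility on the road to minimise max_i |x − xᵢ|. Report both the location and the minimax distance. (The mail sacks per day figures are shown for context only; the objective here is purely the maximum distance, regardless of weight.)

The 1-center on a line is the midpoint of the two extreme points: leftmost at 2, rightmost at 18.
Optimal location = (2 + 18)/2 = 10; maximum distance = (18 − 2)/2 = 8.

location 10, max distance 8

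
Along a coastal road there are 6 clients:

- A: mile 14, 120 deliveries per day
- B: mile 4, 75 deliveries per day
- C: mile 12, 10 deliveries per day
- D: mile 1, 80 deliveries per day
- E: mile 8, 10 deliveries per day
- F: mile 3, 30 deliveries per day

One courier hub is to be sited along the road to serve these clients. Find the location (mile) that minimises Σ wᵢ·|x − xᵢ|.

For a sum of weighted absolute distances on a line, the optimum is the weighted median (not the mean). Total weight W = 325; half-weight = 162.5.
Sort by position and accumulate weight:
  mile 1 (D, w=80) → cum 80
  mile 3 (F, w=30) → cum 110
  mile 4 (B, w=75) → cum 185  ≥ 162.5 → median here
  mile 8 (E, w=10) → cum 195
  mile 12 (C, w=10) → cum 205
  mile 14 (A, w=120) → cum 325
Optimal location: mile 4.

x = 4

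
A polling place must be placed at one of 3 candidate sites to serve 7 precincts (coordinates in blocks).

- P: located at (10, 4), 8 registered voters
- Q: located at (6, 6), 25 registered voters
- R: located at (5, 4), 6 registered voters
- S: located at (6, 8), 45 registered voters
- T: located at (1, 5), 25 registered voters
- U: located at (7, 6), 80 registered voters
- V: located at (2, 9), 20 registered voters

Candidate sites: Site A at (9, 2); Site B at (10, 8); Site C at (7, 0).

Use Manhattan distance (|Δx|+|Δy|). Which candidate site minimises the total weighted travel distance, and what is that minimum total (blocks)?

Total weighted distance at each candidate:
  Site A (9, 2): total = 1675
  Site B (10, 8): total = 1296
  Site C (7, 0): total = 1707
Minimum is at Site B with total 1296 blocks.

Site B, total 1296 blocks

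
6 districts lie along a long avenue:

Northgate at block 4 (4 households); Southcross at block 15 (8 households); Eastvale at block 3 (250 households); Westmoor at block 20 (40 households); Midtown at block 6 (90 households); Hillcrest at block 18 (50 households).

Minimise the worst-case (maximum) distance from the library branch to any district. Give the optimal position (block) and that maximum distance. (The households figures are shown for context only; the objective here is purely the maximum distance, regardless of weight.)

The 1-center on a line is the midpoint of the two extreme points: leftmost at 3, rightmost at 20.
Optimal location = (3 + 20)/2 = 11.5; maximum distance = (20 − 3)/2 = 8.5.

location 11.5, max distance 8.5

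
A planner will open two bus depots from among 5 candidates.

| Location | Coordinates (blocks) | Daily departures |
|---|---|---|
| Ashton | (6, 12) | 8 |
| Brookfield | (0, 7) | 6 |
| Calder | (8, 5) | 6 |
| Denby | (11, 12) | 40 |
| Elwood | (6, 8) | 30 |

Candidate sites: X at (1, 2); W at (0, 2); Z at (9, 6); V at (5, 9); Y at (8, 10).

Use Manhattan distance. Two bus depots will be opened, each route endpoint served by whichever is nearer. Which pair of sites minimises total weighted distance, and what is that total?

{V, Y}, total 364

Evaluate every pair (each demand assigned to the nearer of the two):
  {V, Y}: total = 364
  {W, Y}: total = 412
  {X, Y}: total = 418
  {Z, Y}: total = 424
  {Z, V}: total = 466
  {W, V}: total = 524
  {X, V}: total = 530
  {W, Z}: total = 584
  {X, Z}: total = 590
  {X, W}: total = 1340
Best pair: {V, Y} with total 364.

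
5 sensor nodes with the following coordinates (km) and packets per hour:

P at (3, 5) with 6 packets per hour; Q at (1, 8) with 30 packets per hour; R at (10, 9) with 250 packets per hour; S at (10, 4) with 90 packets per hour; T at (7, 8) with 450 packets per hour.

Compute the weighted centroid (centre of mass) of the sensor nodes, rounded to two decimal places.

The minimiser of Σwᵢ‖p−pᵢ‖² is the weighted centroid p* = (Σwᵢpᵢ)/(Σwᵢ).
Σwᵢ = 826.
Σwᵢxᵢ = 6·3 + 30·1 + 250·10 + 90·10 + 450·7 = 6598.
Σwᵢyᵢ = 6·5 + 30·8 + 250·9 + 90·4 + 450·8 = 6480.
x* = 6598/826 = 7.99, y* = 6480/826 = 7.85.

(7.99, 7.85)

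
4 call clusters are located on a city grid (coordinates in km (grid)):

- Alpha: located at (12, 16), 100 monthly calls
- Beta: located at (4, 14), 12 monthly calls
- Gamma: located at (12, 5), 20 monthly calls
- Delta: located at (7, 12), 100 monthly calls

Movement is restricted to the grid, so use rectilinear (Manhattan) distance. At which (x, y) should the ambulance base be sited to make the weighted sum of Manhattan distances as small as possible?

(12, 12)

Manhattan distance separates: Σwᵢ(|x−xᵢ|+|y−yᵢ|) = Σwᵢ|x−xᵢ| + Σwᵢ|y−yᵢ|, so x and y are optimised independently as 1-D weighted medians.
Total weight W = 232; half = 116.
x-coordinate, sorted with cumulative weight:
  x=4 (Beta, w=12) cum 12
  x=7 (Delta, w=100) cum 112
  x=12 (Alpha, w=100) cum 212  ← median
  x=12 (Gamma, w=20) cum 232
⇒ x* = 12
y-coordinate, sorted with cumulative weight:
  y=5 (Gamma, w=20) cum 20
  y=12 (Delta, w=100) cum 120  ← median
  y=14 (Beta, w=12) cum 132
  y=16 (Alpha, w=100) cum 232
⇒ y* = 12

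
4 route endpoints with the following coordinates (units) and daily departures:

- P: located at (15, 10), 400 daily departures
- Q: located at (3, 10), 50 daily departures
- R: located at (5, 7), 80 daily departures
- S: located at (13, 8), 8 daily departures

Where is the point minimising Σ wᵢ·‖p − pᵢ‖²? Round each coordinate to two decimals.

The minimiser of Σwᵢ‖p−pᵢ‖² is the weighted centroid p* = (Σwᵢpᵢ)/(Σwᵢ).
Σwᵢ = 538.
Σwᵢxᵢ = 400·15 + 50·3 + 80·5 + 8·13 = 6654.
Σwᵢyᵢ = 400·10 + 50·10 + 80·7 + 8·8 = 5124.
x* = 6654/538 = 12.37, y* = 5124/538 = 9.52.

(12.37, 9.52)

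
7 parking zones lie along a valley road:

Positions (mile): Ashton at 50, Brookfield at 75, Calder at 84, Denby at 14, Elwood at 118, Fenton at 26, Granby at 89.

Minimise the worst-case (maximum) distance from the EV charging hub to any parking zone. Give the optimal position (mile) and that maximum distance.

location 66, max distance 52

The 1-center on a line is the midpoint of the two extreme points: leftmost at 14, rightmost at 118.
Optimal location = (14 + 118)/2 = 66; maximum distance = (118 − 14)/2 = 52.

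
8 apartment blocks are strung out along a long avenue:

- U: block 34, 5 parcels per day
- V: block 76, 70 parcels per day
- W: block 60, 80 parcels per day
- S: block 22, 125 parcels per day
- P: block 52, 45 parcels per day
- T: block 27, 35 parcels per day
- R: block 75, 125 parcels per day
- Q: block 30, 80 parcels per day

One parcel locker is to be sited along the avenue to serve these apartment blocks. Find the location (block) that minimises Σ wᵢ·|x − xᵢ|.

For a sum of weighted absolute distances on a line, the optimum is the weighted median (not the mean). Total weight W = 565; half-weight = 282.5.
Sort by position and accumulate weight:
  block 22 (S, w=125) → cum 125
  block 27 (T, w=35) → cum 160
  block 30 (Q, w=80) → cum 240
  block 34 (U, w=5) → cum 245
  block 52 (P, w=45) → cum 290  ≥ 282.5 → median here
  block 60 (W, w=80) → cum 370
  block 75 (R, w=125) → cum 495
  block 76 (V, w=70) → cum 565
Optimal location: block 52.

x = 52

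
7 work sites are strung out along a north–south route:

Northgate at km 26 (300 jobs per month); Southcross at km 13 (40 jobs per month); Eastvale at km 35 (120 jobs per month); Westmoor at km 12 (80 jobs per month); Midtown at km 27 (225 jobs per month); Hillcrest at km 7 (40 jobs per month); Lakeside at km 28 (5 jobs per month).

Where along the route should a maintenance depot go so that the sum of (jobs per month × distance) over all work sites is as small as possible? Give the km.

x = 26

For a sum of weighted absolute distances on a line, the optimum is the weighted median (not the mean). Total weight W = 810; half-weight = 405.
Sort by position and accumulate weight:
  km 7 (Hillcrest, w=40) → cum 40
  km 12 (Westmoor, w=80) → cum 120
  km 13 (Southcross, w=40) → cum 160
  km 26 (Northgate, w=300) → cum 460  ≥ 405 → median here
  km 27 (Midtown, w=225) → cum 685
  km 28 (Lakeside, w=5) → cum 690
  km 35 (Eastvale, w=120) → cum 810
Optimal location: km 26.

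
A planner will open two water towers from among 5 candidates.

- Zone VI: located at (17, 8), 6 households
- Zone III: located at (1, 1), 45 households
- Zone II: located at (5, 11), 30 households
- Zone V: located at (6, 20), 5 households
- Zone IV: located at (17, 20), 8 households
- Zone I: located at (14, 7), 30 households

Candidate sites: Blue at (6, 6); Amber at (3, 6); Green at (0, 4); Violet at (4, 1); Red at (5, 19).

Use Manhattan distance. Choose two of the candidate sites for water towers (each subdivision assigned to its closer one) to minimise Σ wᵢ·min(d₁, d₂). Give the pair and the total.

{Blue, Violet}, total 933

Evaluate every pair (each demand assigned to the nearer of the two):
  {Blue, Violet}: total = 933
  {Blue, Green}: total = 978
  {Violet, Red}: total = 1089
  {Blue, Red}: total = 1092
  {Amber, Red}: total = 1095
  {Amber, Violet}: total = 1110
  {Blue, Amber}: total = 1113
  {Amber, Green}: total = 1155
  {Green, Red}: total = 1170
  {Green, Violet}: total = 1426
Best pair: {Blue, Violet} with total 933.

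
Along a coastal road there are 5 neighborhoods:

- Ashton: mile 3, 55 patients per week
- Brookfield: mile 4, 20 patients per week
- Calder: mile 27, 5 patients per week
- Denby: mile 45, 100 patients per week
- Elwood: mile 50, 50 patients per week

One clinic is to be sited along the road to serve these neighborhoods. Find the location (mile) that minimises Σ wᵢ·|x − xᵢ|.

For a sum of weighted absolute distances on a line, the optimum is the weighted median (not the mean). Total weight W = 230; half-weight = 115.
Sort by position and accumulate weight:
  mile 3 (Ashton, w=55) → cum 55
  mile 4 (Brookfield, w=20) → cum 75
  mile 27 (Calder, w=5) → cum 80
  mile 45 (Denby, w=100) → cum 180  ≥ 115 → median here
  mile 50 (Elwood, w=50) → cum 230
Optimal location: mile 45.

x = 45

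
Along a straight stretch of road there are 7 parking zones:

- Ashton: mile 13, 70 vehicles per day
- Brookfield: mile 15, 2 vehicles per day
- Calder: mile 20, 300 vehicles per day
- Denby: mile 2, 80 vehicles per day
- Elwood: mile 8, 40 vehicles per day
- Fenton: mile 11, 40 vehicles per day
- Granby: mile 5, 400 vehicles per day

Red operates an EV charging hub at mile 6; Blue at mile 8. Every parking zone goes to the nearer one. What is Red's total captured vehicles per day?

480

The indifferent point is the midpoint (6+8)/2 = 7; parking zones left of it (closer to Red at 6) go to Red, those right go to Blue.
  Denby at 2 (w=80) → Red
  Granby at 5 (w=400) → Red
  Elwood at 8 (w=40) → Blue
  Fenton at 11 (w=40) → Blue
  Ashton at 13 (w=70) → Blue
  Brookfield at 15 (w=2) → Blue
  Calder at 20 (w=300) → Blue
Red captures 480; Blue captures 452.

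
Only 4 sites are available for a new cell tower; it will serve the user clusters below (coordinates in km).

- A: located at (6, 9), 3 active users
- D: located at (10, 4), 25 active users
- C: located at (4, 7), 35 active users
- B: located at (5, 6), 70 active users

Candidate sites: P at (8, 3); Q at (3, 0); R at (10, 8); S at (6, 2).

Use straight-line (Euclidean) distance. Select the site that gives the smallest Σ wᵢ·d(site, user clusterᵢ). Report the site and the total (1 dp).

Total weighted distance at each candidate:
  P (8, 3): total = 569.9
  Q (3, 0): total = 920.2
  R (10, 8): total = 702.2
  S (6, 2): total = 609.9
Minimum is at P with total 569.9 km.

P, total 569.9 km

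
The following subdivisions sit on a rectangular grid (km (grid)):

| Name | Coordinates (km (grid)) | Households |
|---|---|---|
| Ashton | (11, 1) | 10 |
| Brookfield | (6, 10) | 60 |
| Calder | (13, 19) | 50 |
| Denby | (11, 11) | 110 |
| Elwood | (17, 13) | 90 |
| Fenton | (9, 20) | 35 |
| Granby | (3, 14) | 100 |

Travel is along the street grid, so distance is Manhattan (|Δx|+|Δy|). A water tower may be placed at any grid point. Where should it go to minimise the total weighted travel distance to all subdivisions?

Manhattan distance separates: Σwᵢ(|x−xᵢ|+|y−yᵢ|) = Σwᵢ|x−xᵢ| + Σwᵢ|y−yᵢ|, so x and y are optimised independently as 1-D weighted medians.
Total weight W = 455; half = 227.5.
x-coordinate, sorted with cumulative weight:
  x=3 (Granby, w=100) cum 100
  x=6 (Brookfield, w=60) cum 160
  x=9 (Fenton, w=35) cum 195
  x=11 (Ashton, w=10) cum 205
  x=11 (Denby, w=110) cum 315  ← median
  x=13 (Calder, w=50) cum 365
  x=17 (Elwood, w=90) cum 455
⇒ x* = 11
y-coordinate, sorted with cumulative weight:
  y=1 (Ashton, w=10) cum 10
  y=10 (Brookfield, w=60) cum 70
  y=11 (Denby, w=110) cum 180
  y=13 (Elwood, w=90) cum 270  ← median
  y=14 (Granby, w=100) cum 370
  y=19 (Calder, w=50) cum 420
  y=20 (Fenton, w=35) cum 455
⇒ y* = 13

(11, 13)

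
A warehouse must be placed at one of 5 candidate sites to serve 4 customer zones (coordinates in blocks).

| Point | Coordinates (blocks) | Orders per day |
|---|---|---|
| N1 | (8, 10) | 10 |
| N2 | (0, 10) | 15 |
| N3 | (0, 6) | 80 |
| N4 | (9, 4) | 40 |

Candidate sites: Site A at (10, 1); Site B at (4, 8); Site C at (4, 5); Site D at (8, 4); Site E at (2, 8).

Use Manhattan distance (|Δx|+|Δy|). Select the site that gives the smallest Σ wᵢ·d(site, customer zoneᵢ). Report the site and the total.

Total weighted distance at each candidate:
  Site A (10, 1): total = 1755
  Site B (4, 8): total = 990
  Site C (4, 5): total = 865
  Site D (8, 4): total = 1110
  Site E (2, 8): total = 900
Minimum is at Site C with total 865 blocks.

Site C, total 865 blocks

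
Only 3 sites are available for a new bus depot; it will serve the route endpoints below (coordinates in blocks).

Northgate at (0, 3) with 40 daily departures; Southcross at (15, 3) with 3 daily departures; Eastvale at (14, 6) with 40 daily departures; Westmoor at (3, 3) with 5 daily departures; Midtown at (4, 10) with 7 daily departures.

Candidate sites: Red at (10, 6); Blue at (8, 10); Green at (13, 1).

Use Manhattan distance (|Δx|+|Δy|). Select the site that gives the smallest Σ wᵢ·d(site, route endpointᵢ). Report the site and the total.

Red, total 824 blocks

Total weighted distance at each candidate:
  Red (10, 6): total = 824
  Blue (8, 10): total = 1130
  Green (13, 1): total = 1038
Minimum is at Red with total 824 blocks.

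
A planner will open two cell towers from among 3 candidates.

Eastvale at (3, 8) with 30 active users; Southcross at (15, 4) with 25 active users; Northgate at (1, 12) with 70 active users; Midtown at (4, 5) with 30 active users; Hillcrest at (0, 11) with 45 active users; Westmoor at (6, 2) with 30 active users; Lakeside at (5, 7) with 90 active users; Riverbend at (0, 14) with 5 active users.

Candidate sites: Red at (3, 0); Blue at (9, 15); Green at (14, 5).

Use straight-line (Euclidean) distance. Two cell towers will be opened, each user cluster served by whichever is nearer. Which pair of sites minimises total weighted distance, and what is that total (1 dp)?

Evaluate every pair (each demand assigned to the nearer of the two):
  {Red, Blue}: total = 2556.2
  {Red, Green}: total = 2628.0
  {Blue, Green}: total = 2759.8
Best pair: {Red, Blue} with total 2556.2.

{Red, Blue}, total 2556.2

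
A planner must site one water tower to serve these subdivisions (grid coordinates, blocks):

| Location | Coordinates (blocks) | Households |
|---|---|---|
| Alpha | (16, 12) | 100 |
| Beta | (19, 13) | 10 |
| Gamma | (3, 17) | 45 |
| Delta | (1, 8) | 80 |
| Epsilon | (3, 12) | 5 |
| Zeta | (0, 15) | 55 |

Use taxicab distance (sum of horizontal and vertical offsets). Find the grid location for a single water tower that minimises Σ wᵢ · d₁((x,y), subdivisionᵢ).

(3, 12)

Manhattan distance separates: Σwᵢ(|x−xᵢ|+|y−yᵢ|) = Σwᵢ|x−xᵢ| + Σwᵢ|y−yᵢ|, so x and y are optimised independently as 1-D weighted medians.
Total weight W = 295; half = 147.5.
x-coordinate, sorted with cumulative weight:
  x=0 (Zeta, w=55) cum 55
  x=1 (Delta, w=80) cum 135
  x=3 (Gamma, w=45) cum 180  ← median
  x=3 (Epsilon, w=5) cum 185
  x=16 (Alpha, w=100) cum 285
  x=19 (Beta, w=10) cum 295
⇒ x* = 3
y-coordinate, sorted with cumulative weight:
  y=8 (Delta, w=80) cum 80
  y=12 (Alpha, w=100) cum 180  ← median
  y=12 (Epsilon, w=5) cum 185
  y=13 (Beta, w=10) cum 195
  y=15 (Zeta, w=55) cum 250
  y=17 (Gamma, w=45) cum 295
⇒ y* = 12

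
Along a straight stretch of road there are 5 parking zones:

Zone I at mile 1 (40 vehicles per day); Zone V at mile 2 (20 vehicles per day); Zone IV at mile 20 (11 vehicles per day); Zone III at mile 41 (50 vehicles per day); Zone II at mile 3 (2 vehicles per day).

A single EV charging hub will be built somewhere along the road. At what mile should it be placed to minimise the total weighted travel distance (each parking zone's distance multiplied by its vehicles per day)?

For a sum of weighted absolute distances on a line, the optimum is the weighted median (not the mean). Total weight W = 123; half-weight = 61.5.
Sort by position and accumulate weight:
  mile 1 (Zone I, w=40) → cum 40
  mile 2 (Zone V, w=20) → cum 60
  mile 3 (Zone II, w=2) → cum 62  ≥ 61.5 → median here
  mile 20 (Zone IV, w=11) → cum 73
  mile 41 (Zone III, w=50) → cum 123
Optimal location: mile 3.

x = 3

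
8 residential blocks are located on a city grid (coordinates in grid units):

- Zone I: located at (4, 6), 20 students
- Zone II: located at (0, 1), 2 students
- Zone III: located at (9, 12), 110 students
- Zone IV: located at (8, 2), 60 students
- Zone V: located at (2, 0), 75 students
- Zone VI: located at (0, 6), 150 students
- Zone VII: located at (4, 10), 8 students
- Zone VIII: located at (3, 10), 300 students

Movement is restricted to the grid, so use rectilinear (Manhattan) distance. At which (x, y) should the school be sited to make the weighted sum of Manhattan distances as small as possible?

(3, 10)

Manhattan distance separates: Σwᵢ(|x−xᵢ|+|y−yᵢ|) = Σwᵢ|x−xᵢ| + Σwᵢ|y−yᵢ|, so x and y are optimised independently as 1-D weighted medians.
Total weight W = 725; half = 362.5.
x-coordinate, sorted with cumulative weight:
  x=0 (Zone II, w=2) cum 2
  x=0 (Zone VI, w=150) cum 152
  x=2 (Zone V, w=75) cum 227
  x=3 (Zone VIII, w=300) cum 527  ← median
  x=4 (Zone I, w=20) cum 547
  x=4 (Zone VII, w=8) cum 555
  x=8 (Zone IV, w=60) cum 615
  x=9 (Zone III, w=110) cum 725
⇒ x* = 3
y-coordinate, sorted with cumulative weight:
  y=0 (Zone V, w=75) cum 75
  y=1 (Zone II, w=2) cum 77
  y=2 (Zone IV, w=60) cum 137
  y=6 (Zone I, w=20) cum 157
  y=6 (Zone VI, w=150) cum 307
  y=10 (Zone VII, w=8) cum 315
  y=10 (Zone VIII, w=300) cum 615  ← median
  y=12 (Zone III, w=110) cum 725
⇒ y* = 10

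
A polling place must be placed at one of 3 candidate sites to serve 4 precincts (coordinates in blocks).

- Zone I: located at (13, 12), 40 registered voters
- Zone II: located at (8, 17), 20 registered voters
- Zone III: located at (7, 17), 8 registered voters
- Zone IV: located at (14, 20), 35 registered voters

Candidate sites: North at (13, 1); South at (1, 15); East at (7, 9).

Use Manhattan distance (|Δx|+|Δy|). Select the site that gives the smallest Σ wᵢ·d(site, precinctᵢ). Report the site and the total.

East, total 1234 blocks

Total weighted distance at each candidate:
  North (13, 1): total = 1736
  South (1, 15): total = 1474
  East (7, 9): total = 1234
Minimum is at East with total 1234 blocks.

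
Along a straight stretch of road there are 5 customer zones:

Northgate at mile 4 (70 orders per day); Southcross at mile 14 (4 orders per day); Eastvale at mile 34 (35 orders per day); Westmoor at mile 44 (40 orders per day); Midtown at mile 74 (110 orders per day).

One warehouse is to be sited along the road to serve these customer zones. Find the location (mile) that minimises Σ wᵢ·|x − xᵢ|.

x = 44

For a sum of weighted absolute distances on a line, the optimum is the weighted median (not the mean). Total weight W = 259; half-weight = 129.5.
Sort by position and accumulate weight:
  mile 4 (Northgate, w=70) → cum 70
  mile 14 (Southcross, w=4) → cum 74
  mile 34 (Eastvale, w=35) → cum 109
  mile 44 (Westmoor, w=40) → cum 149  ≥ 129.5 → median here
  mile 74 (Midtown, w=110) → cum 259
Optimal location: mile 44.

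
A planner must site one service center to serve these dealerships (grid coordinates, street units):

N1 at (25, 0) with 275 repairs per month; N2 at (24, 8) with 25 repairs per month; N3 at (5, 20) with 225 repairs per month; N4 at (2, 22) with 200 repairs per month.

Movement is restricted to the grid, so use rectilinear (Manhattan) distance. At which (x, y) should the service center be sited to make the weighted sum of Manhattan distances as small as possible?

(5, 20)

Manhattan distance separates: Σwᵢ(|x−xᵢ|+|y−yᵢ|) = Σwᵢ|x−xᵢ| + Σwᵢ|y−yᵢ|, so x and y are optimised independently as 1-D weighted medians.
Total weight W = 725; half = 362.5.
x-coordinate, sorted with cumulative weight:
  x=2 (N4, w=200) cum 200
  x=5 (N3, w=225) cum 425  ← median
  x=24 (N2, w=25) cum 450
  x=25 (N1, w=275) cum 725
⇒ x* = 5
y-coordinate, sorted with cumulative weight:
  y=0 (N1, w=275) cum 275
  y=8 (N2, w=25) cum 300
  y=20 (N3, w=225) cum 525  ← median
  y=22 (N4, w=200) cum 725
⇒ y* = 20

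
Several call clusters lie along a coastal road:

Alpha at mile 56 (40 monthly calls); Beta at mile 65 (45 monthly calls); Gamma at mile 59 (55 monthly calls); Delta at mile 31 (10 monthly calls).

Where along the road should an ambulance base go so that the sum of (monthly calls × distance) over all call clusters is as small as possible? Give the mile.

For a sum of weighted absolute distances on a line, the optimum is the weighted median (not the mean). Total weight W = 150; half-weight = 75.
Sort by position and accumulate weight:
  mile 31 (Delta, w=10) → cum 10
  mile 56 (Alpha, w=40) → cum 50
  mile 59 (Gamma, w=55) → cum 105  ≥ 75 → median here
  mile 65 (Beta, w=45) → cum 150
Optimal location: mile 59.

x = 59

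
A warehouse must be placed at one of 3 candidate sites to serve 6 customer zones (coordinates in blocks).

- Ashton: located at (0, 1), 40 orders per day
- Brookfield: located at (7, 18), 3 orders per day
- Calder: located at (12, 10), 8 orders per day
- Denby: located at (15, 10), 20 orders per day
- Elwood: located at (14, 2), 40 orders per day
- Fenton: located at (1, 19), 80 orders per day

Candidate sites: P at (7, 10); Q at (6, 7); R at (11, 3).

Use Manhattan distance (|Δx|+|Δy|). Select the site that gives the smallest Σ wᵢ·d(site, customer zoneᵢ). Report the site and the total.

P, total 2664 blocks

Total weighted distance at each candidate:
  P (7, 10): total = 2664
  Q (6, 7): total = 2708
  R (11, 3): total = 3101
Minimum is at P with total 2664 blocks.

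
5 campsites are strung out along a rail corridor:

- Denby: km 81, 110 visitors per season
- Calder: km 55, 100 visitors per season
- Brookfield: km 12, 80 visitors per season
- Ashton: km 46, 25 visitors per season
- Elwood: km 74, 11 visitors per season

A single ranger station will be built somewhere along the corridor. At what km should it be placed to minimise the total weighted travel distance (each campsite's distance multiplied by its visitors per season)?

For a sum of weighted absolute distances on a line, the optimum is the weighted median (not the mean). Total weight W = 326; half-weight = 163.
Sort by position and accumulate weight:
  km 12 (Brookfield, w=80) → cum 80
  km 46 (Ashton, w=25) → cum 105
  km 55 (Calder, w=100) → cum 205  ≥ 163 → median here
  km 74 (Elwood, w=11) → cum 216
  km 81 (Denby, w=110) → cum 326
Optimal location: km 55.

x = 55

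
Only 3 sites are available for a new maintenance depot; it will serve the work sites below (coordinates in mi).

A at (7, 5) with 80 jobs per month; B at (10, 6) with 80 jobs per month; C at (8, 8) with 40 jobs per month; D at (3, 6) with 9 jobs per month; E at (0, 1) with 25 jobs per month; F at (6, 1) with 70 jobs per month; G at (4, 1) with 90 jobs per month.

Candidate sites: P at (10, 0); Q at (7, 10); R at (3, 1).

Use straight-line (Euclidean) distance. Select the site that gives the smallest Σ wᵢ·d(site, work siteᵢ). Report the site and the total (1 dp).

Total weighted distance at each candidate:
  P (10, 0): total = 2446.6
  Q (7, 10): total = 2713.1
  R (3, 1): total = 1904.8
Minimum is at R with total 1904.8 mi.

R, total 1904.8 mi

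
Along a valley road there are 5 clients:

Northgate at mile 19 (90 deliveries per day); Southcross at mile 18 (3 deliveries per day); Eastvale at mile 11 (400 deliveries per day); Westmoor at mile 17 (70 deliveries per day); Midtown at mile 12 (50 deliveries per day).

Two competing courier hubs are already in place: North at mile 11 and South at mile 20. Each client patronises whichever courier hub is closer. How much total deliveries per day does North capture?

The indifferent point is the midpoint (11+20)/2 = 15.5; clients left of it (closer to North at 11) go to North, those right go to South.
  Eastvale at 11 (w=400) → North
  Midtown at 12 (w=50) → North
  Westmoor at 17 (w=70) → South
  Southcross at 18 (w=3) → South
  Northgate at 19 (w=90) → South
North captures 450; South captures 163.

450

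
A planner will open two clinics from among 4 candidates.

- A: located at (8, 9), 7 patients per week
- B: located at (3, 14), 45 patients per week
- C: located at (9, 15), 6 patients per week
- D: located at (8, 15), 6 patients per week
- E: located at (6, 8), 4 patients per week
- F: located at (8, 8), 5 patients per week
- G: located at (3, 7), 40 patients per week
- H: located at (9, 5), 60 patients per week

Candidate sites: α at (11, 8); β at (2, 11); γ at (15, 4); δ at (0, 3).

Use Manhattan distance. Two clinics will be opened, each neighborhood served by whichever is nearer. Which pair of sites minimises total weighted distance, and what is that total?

{α, β}, total 857

Evaluate every pair (each demand assigned to the nearer of the two):
  {α, β}: total = 857
  {β, γ}: total = 1055
  {β, δ}: total = 1295
  {α, δ}: total = 1387
  {α, γ}: total = 1467
  {γ, δ}: total = 1723
Best pair: {α, β} with total 857.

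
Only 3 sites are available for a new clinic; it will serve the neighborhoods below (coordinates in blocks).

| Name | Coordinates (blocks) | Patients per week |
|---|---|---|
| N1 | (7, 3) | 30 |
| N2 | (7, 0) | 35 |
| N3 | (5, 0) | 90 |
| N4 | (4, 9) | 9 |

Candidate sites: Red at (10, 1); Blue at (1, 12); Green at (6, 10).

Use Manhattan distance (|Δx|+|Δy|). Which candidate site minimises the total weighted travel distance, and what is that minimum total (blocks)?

Total weighted distance at each candidate:
  Red (10, 1): total = 956
  Blue (1, 12): total = 2574
  Green (6, 10): total = 1642
Minimum is at Red with total 956 blocks.

Red, total 956 blocks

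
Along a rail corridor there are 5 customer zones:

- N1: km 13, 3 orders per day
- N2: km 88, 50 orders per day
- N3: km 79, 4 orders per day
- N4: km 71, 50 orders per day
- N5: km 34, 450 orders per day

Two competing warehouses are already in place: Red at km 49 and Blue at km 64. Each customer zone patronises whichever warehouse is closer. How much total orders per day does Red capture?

453

The indifferent point is the midpoint (49+64)/2 = 56.5; customer zones left of it (closer to Red at 49) go to Red, those right go to Blue.
  N1 at 13 (w=3) → Red
  N5 at 34 (w=450) → Red
  N4 at 71 (w=50) → Blue
  N3 at 79 (w=4) → Blue
  N2 at 88 (w=50) → Blue
Red captures 453; Blue captures 104.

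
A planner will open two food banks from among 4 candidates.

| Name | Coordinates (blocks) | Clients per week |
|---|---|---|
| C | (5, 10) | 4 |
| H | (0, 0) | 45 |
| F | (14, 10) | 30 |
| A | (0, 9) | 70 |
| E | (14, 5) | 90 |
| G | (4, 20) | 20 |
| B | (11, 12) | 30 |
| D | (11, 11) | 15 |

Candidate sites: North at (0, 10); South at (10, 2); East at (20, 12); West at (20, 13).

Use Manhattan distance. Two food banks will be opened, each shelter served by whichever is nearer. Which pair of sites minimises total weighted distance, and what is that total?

{North, South}, total 2290

Evaluate every pair (each demand assigned to the nearer of the two):
  {North, South}: total = 2290
  {North, East}: total = 2650
  {North, West}: total = 2815
  {South, East}: total = 3552
  {South, West}: total = 3592
  {East, West}: total = 5408
Best pair: {North, South} with total 2290.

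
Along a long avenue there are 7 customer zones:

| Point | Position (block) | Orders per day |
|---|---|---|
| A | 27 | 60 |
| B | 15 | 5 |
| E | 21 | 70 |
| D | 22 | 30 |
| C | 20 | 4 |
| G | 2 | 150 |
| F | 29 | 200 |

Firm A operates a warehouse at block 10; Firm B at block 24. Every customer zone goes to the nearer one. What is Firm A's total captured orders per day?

The indifferent point is the midpoint (10+24)/2 = 17; customer zones left of it (closer to Firm A at 10) go to Firm A, those right go to Firm B.
  G at 2 (w=150) → Firm A
  B at 15 (w=5) → Firm A
  C at 20 (w=4) → Firm B
  E at 21 (w=70) → Firm B
  D at 22 (w=30) → Firm B
  A at 27 (w=60) → Firm B
  F at 29 (w=200) → Firm B
Firm A captures 155; Firm B captures 364.

155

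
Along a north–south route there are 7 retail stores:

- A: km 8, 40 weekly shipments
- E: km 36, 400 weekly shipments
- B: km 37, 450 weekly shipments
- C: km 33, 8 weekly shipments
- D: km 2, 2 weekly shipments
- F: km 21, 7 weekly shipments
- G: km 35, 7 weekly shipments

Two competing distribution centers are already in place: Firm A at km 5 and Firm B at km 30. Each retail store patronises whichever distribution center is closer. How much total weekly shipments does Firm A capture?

The indifferent point is the midpoint (5+30)/2 = 17.5; retail stores left of it (closer to Firm A at 5) go to Firm A, those right go to Firm B.
  D at 2 (w=2) → Firm A
  A at 8 (w=40) → Firm A
  F at 21 (w=7) → Firm B
  C at 33 (w=8) → Firm B
  G at 35 (w=7) → Firm B
  E at 36 (w=400) → Firm B
  B at 37 (w=450) → Firm B
Firm A captures 42; Firm B captures 872.

42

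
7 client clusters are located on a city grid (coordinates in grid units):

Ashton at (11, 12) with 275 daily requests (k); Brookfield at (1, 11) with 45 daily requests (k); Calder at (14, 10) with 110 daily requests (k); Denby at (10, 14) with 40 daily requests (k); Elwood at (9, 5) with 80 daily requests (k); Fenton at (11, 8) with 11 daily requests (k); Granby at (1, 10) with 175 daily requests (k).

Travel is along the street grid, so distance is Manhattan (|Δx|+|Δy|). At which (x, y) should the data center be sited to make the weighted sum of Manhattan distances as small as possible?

Manhattan distance separates: Σwᵢ(|x−xᵢ|+|y−yᵢ|) = Σwᵢ|x−xᵢ| + Σwᵢ|y−yᵢ|, so x and y are optimised independently as 1-D weighted medians.
Total weight W = 736; half = 368.
x-coordinate, sorted with cumulative weight:
  x=1 (Brookfield, w=45) cum 45
  x=1 (Granby, w=175) cum 220
  x=9 (Elwood, w=80) cum 300
  x=10 (Denby, w=40) cum 340
  x=11 (Ashton, w=275) cum 615  ← median
  x=11 (Fenton, w=11) cum 626
  x=14 (Calder, w=110) cum 736
⇒ x* = 11
y-coordinate, sorted with cumulative weight:
  y=5 (Elwood, w=80) cum 80
  y=8 (Fenton, w=11) cum 91
  y=10 (Calder, w=110) cum 201
  y=10 (Granby, w=175) cum 376  ← median
  y=11 (Brookfield, w=45) cum 421
  y=12 (Ashton, w=275) cum 696
  y=14 (Denby, w=40) cum 736
⇒ y* = 10

(11, 10)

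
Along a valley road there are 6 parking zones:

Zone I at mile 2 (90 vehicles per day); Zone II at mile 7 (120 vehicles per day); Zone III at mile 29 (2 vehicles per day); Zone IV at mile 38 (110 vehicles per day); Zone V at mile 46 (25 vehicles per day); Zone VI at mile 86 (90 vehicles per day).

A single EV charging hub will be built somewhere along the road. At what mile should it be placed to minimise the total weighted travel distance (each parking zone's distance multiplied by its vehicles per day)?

x = 38

For a sum of weighted absolute distances on a line, the optimum is the weighted median (not the mean). Total weight W = 437; half-weight = 218.5.
Sort by position and accumulate weight:
  mile 2 (Zone I, w=90) → cum 90
  mile 7 (Zone II, w=120) → cum 210
  mile 29 (Zone III, w=2) → cum 212
  mile 38 (Zone IV, w=110) → cum 322  ≥ 218.5 → median here
  mile 46 (Zone V, w=25) → cum 347
  mile 86 (Zone VI, w=90) → cum 437
Optimal location: mile 38.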